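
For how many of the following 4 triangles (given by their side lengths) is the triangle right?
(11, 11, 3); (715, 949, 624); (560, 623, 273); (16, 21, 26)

2

(11,11,3): 3²+11² = 130 > 121 = 11² → acute
(715,949,624): 624²+715² = 900601 = 949² → right
(560,623,273): 273²+560² = 388129 = 623² → right
(16,21,26): 16²+21² = 697 > 676 = 26² → acute
2 of the 4 are right.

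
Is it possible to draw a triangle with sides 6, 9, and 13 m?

Yes

The longest side is 13, and the other two sum to 15.
Since 15 > 13, the triangle inequality holds.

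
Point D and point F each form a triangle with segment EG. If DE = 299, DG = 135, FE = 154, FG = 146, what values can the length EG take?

164 < EG < 300

From triangle DEG: |299 − 135| < EG < 299 + 135, i.e. 164 < EG < 434.
From triangle FEG: 8 < EG < 300.
Both must hold, so EG lies in the intersection.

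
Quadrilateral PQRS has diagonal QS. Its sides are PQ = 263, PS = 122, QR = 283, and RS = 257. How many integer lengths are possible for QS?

From triangle PQS: 141 < QS < 385.
From triangle RQS: 26 < QS < 540.
Intersection: 141 < QS < 385, so integers 142 through 384: 243 values.

243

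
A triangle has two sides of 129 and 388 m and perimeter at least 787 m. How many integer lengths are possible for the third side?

Triangle inequality: 259 < x < 517. Perimeter ≥ 787 gives x ≥ 787 − 129 − 388 = 270.
So 270 ≤ x < 517; integers 270 through 516: 247 values.

247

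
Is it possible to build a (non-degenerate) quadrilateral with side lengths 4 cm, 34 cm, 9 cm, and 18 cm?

No

For a quadrilateral, each side must be shorter than the sum of the others.
Here the longest side is 34, but the remaining 3 sides sum to only 31.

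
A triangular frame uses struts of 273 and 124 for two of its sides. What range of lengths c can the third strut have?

149 < c < 397

By the triangle inequality, c must be less than 273 + 124 = 397 and greater than |273 − 124| = 149.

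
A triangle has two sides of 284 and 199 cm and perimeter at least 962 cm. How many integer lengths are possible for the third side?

Triangle inequality: 85 < x < 483. Perimeter ≥ 962 gives x ≥ 962 − 284 − 199 = 479.
So 479 ≤ x < 483; integers 479 through 482: 4 values.

4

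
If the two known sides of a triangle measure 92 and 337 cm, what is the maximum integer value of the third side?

428

The third side must be strictly less than 92 + 337 = 429.
The largest integer below 429 is 428.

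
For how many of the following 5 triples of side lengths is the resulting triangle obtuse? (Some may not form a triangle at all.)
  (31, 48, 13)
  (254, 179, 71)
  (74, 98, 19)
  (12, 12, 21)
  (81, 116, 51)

(31,48,13): 13+31 ≤ 48, not a triangle
(254,179,71): 71+179 ≤ 254, not a triangle
(74,98,19): 19+74 ≤ 98, not a triangle
(12,12,21): 12²+12² = 288 < 441 = 21² → obtuse
(81,116,51): 51²+81² = 9162 < 13456 = 116² → obtuse
2 of the 5 are obtuse.

2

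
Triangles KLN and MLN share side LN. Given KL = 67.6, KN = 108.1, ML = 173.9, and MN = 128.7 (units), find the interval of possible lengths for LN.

From triangle KLN: |67.6 − 108.1| < LN < 67.6 + 108.1, i.e. 40.5 < LN < 175.7.
From triangle MLN: 45.2 < LN < 302.6.
Both must hold, so LN lies in the intersection.

45.2 < LN < 175.7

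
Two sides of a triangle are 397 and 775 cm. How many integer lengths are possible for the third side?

793

The third side lies in the open interval (378, 1172).
Integers from 379 to 1171 inclusive: 1171 − 379 + 1 = 793.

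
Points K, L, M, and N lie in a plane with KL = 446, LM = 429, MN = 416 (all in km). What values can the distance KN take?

The maximum is all hops collinear in one direction: 446 + 429 + 416 = 1291.
The longest hop is 446; the others sum to 845. Since 446 ≤ 845, the path can fold back on itself completely, so the minimum distance is 0.

0 ≤ KN ≤ 1291 km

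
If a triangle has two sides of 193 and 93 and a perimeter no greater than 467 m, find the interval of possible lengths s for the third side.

Triangle inequality alone gives 100 < s < 286.
The perimeter condition gives s ≤ 467 − 193 − 93 = 181.
Intersecting the two: 100 < s ≤ 181.

100 < s ≤ 181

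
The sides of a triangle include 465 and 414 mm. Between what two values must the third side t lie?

51 < t < 879

By the triangle inequality, t must be less than 465 + 414 = 879 and greater than |465 − 414| = 51.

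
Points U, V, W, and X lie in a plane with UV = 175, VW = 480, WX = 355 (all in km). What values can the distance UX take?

0 ≤ UX ≤ 1010 km

The maximum is all hops collinear in one direction: 175 + 480 + 355 = 1010.
The longest hop is 480; the others sum to 530. Since 480 ≤ 530, the path can fold back on itself completely, so the minimum distance is 0.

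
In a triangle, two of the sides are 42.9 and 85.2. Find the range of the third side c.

By the triangle inequality, c must be less than 42.9 + 85.2 = 128.1 and greater than |42.9 − 85.2| = 42.3.

42.3 < c < 128.1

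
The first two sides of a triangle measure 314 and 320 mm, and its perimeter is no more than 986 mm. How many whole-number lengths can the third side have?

Triangle inequality: 6 < x < 634. Perimeter ≤ 986 gives x ≤ 986 − 314 − 320 = 352.
So 6 < x ≤ 352; integers 7 through 352: 346 values.

346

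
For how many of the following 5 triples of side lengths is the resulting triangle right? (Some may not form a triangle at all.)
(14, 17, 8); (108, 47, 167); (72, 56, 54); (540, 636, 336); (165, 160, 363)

(14,17,8): 8²+14² = 260 < 289 = 17² → obtuse
(108,47,167): 47+108 ≤ 167, not a triangle
(72,56,54): 54²+56² = 6052 > 5184 = 72² → acute
(540,636,336): 336²+540² = 404496 = 636² → right
(165,160,363): 160+165 ≤ 363, not a triangle
1 of the 5 is right.

1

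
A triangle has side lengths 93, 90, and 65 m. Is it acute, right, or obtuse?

acute

Compare the square of the longest side to the sum of squares of the other two: 65² + 90² = 12325 > 8649 = 93².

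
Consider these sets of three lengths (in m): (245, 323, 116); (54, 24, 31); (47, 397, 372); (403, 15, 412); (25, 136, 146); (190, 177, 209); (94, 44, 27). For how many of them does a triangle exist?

(116,245,323): 116+245 > 323 → valid
(24,31,54): 24+31 > 54 → valid
(47,372,397): 47+372 > 397 → valid
(15,403,412): 15+403 > 412 → valid
(25,136,146): 25+136 > 146 → valid
(177,190,209): 177+190 > 209 → valid
(27,44,94): 27+44 ≤ 94 → not valid
6 of the 7 triples form a triangle.

6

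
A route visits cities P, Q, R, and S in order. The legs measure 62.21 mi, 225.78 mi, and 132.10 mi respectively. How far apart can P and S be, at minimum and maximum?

The maximum is all hops collinear in one direction: 62.21 + 225.78 + 132.10 = 420.09.
The longest hop is 225.78; the others sum to 194.31. Folding the others back against it leaves at least 225.78 − 194.31 = 31.47.

31.47 ≤ PS ≤ 420.09 mi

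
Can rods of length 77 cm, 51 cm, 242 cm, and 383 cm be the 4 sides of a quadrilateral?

For a quadrilateral, each side must be shorter than the sum of the others.
Here the longest side is 383, but the remaining 3 sides sum to only 370.

No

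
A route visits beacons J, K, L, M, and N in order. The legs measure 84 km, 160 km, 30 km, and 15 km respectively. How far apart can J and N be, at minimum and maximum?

31 ≤ JN ≤ 289 km

The maximum is all hops collinear in one direction: 84 + 160 + 30 + 15 = 289.
The longest hop is 160; the others sum to 129. Folding the others back against it leaves at least 160 − 129 = 31.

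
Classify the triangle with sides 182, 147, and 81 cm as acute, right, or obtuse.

Compare the square of the longest side to the sum of squares of the other two: 81² + 147² = 28170 < 33124 = 182².

obtuse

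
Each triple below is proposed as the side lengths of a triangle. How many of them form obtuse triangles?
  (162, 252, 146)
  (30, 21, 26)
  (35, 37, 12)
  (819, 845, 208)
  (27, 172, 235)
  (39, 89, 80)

1

(162,252,146): 146²+162² = 47560 < 63504 = 252² → obtuse
(30,21,26): 21²+26² = 1117 > 900 = 30² → acute
(35,37,12): 12²+35² = 1369 = 37² → right
(819,845,208): 208²+819² = 714025 = 845² → right
(27,172,235): 27+172 ≤ 235, not a triangle
(39,89,80): 39²+80² = 7921 = 89² → right
1 of the 6 is obtuse.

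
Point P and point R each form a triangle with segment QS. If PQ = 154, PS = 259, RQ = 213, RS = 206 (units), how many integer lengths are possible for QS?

From triangle PQS: 105 < QS < 413.
From triangle RQS: 7 < QS < 419.
Intersection: 105 < QS < 413, so integers 106 through 412: 307 values.

307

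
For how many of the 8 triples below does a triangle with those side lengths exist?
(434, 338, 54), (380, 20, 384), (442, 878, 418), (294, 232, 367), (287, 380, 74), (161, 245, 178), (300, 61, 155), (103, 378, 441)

4

(54,338,434): 54+338 ≤ 434 → not valid
(20,380,384): 20+380 > 384 → valid
(418,442,878): 418+442 ≤ 878 → not valid
(232,294,367): 232+294 > 367 → valid
(74,287,380): 74+287 ≤ 380 → not valid
(161,178,245): 161+178 > 245 → valid
(61,155,300): 61+155 ≤ 300 → not valid
(103,378,441): 103+378 > 441 → valid
4 of the 8 triples form a triangle.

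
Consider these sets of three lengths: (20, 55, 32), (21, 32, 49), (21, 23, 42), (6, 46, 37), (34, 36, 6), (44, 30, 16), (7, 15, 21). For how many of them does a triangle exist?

(20,32,55): 20+32 ≤ 55 → not valid
(21,32,49): 21+32 > 49 → valid
(21,23,42): 21+23 > 42 → valid
(6,37,46): 6+37 ≤ 46 → not valid
(6,34,36): 6+34 > 36 → valid
(16,30,44): 16+30 > 44 → valid
(7,15,21): 7+15 > 21 → valid
5 of the 7 triples form a triangle.

5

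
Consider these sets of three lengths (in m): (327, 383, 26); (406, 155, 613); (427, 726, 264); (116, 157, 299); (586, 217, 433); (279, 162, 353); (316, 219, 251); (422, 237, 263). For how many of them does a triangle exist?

4

(26,327,383): 26+327 ≤ 383 → not valid
(155,406,613): 155+406 ≤ 613 → not valid
(264,427,726): 264+427 ≤ 726 → not valid
(116,157,299): 116+157 ≤ 299 → not valid
(217,433,586): 217+433 > 586 → valid
(162,279,353): 162+279 > 353 → valid
(219,251,316): 219+251 > 316 → valid
(237,263,422): 237+263 > 422 → valid
4 of the 8 triples form a triangle.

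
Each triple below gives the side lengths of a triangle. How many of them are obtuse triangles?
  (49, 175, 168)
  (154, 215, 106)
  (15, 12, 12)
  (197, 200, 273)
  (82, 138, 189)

(49,175,168): 49²+168² = 30625 = 175² → right
(154,215,106): 106²+154² = 34952 < 46225 = 215² → obtuse
(15,12,12): 12²+12² = 288 > 225 = 15² → acute
(197,200,273): 197²+200² = 78809 > 74529 = 273² → acute
(82,138,189): 82²+138² = 25768 < 35721 = 189² → obtuse
2 of the 5 are obtuse.

2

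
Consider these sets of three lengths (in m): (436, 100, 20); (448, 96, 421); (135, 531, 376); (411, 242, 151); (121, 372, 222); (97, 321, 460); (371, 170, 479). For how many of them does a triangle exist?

2

(20,100,436): 20+100 ≤ 436 → not valid
(96,421,448): 96+421 > 448 → valid
(135,376,531): 135+376 ≤ 531 → not valid
(151,242,411): 151+242 ≤ 411 → not valid
(121,222,372): 121+222 ≤ 372 → not valid
(97,321,460): 97+321 ≤ 460 → not valid
(170,371,479): 170+371 > 479 → valid
2 of the 7 triples form a triangle.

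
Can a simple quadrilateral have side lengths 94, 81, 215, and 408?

For a quadrilateral, each side must be shorter than the sum of the others.
Here the longest side is 408, but the remaining 3 sides sum to only 390.

No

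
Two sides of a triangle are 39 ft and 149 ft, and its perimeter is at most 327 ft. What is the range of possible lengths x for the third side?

Triangle inequality alone gives 110 < x < 188.
The perimeter condition gives x ≤ 327 − 39 − 149 = 139.
Intersecting the two: 110 < x ≤ 139.

110 < x ≤ 139 ft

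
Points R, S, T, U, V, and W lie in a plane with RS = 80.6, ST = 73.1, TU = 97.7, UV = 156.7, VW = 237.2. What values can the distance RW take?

0 ≤ RW ≤ 645.3

The maximum is all hops collinear in one direction: 80.6 + 73.1 + 97.7 + 156.7 + 237.2 = 645.3.
The longest hop is 237.2; the others sum to 408.1. Since 237.2 ≤ 408.1, the path can fold back on itself completely, so the minimum distance is 0.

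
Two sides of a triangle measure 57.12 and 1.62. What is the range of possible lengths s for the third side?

By the triangle inequality, s must be less than 57.12 + 1.62 = 58.74 and greater than |57.12 − 1.62| = 55.50.

55.50 < s < 58.74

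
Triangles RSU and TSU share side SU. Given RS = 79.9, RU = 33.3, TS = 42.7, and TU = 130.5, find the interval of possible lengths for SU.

87.8 < SU < 113.2

From triangle RSU: |79.9 − 33.3| < SU < 79.9 + 33.3, i.e. 46.6 < SU < 113.2.
From triangle TSU: 87.8 < SU < 173.2.
Both must hold, so SU lies in the intersection.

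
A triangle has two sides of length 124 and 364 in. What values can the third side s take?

By the triangle inequality, s must be less than 124 + 364 = 488 and greater than |124 − 364| = 240.

240 < s < 488 (in)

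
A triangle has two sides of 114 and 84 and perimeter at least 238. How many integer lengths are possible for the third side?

Triangle inequality: 30 < x < 198. Perimeter ≥ 238 gives x ≥ 238 − 114 − 84 = 40.
So 40 ≤ x < 198; integers 40 through 197: 158 values.

158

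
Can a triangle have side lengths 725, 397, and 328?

The two shorter sides sum to 725, exactly equal to the longest side 725.
That gives only a degenerate (flat) triangle — the inequality must be strict.

No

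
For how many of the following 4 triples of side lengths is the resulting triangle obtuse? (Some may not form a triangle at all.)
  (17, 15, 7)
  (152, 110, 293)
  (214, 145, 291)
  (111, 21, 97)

3

(17,15,7): 7²+15² = 274 < 289 = 17² → obtuse
(152,110,293): 110+152 ≤ 293, not a triangle
(214,145,291): 145²+214² = 66821 < 84681 = 291² → obtuse
(111,21,97): 21²+97² = 9850 < 12321 = 111² → obtuse
3 of the 4 are obtuse.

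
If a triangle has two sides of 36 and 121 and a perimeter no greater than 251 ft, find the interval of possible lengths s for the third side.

Triangle inequality alone gives 85 < s < 157.
The perimeter condition gives s ≤ 251 − 36 − 121 = 94.
Intersecting the two: 85 < s ≤ 94.

85 < s ≤ 94 ft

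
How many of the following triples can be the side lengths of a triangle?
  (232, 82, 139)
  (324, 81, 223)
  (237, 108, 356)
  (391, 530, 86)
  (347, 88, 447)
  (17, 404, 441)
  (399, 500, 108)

(82,139,232): 82+139 ≤ 232 → not valid
(81,223,324): 81+223 ≤ 324 → not valid
(108,237,356): 108+237 ≤ 356 → not valid
(86,391,530): 86+391 ≤ 530 → not valid
(88,347,447): 88+347 ≤ 447 → not valid
(17,404,441): 17+404 ≤ 441 → not valid
(108,399,500): 108+399 > 500 → valid
1 of the 7 triples forms a triangle.

1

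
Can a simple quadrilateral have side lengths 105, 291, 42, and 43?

No

For a quadrilateral, each side must be shorter than the sum of the others.
Here the longest side is 291, but the remaining 3 sides sum to only 190.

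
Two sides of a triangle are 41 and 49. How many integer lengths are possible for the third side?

The third side lies in the open interval (8, 90).
Integers from 9 to 89 inclusive: 89 − 9 + 1 = 81.

81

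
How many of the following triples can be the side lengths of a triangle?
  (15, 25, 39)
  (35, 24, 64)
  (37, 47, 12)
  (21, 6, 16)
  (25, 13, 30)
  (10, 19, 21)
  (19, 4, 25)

5

(15,25,39): 15+25 > 39 → valid
(24,35,64): 24+35 ≤ 64 → not valid
(12,37,47): 12+37 > 47 → valid
(6,16,21): 6+16 > 21 → valid
(13,25,30): 13+25 > 30 → valid
(10,19,21): 10+19 > 21 → valid
(4,19,25): 4+19 ≤ 25 → not valid
5 of the 7 triples form a triangle.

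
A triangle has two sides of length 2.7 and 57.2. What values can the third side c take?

54.5 < c < 59.9

By the triangle inequality, c must be less than 2.7 + 57.2 = 59.9 and greater than |2.7 − 57.2| = 54.5.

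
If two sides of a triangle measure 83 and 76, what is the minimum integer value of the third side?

8

The third side must be strictly greater than |83 − 76| = 7.
The smallest integer above 7 is 8.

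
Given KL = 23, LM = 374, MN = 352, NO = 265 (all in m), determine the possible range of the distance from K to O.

The maximum is all hops collinear in one direction: 23 + 374 + 352 + 265 = 1014.
The longest hop is 374; the others sum to 640. Since 374 ≤ 640, the path can fold back on itself completely, so the minimum distance is 0.

0 ≤ KO ≤ 1014 m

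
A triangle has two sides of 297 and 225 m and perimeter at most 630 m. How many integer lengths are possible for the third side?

36

Triangle inequality: 72 < x < 522. Perimeter ≤ 630 gives x ≤ 630 − 297 − 225 = 108.
So 72 < x ≤ 108; integers 73 through 108: 36 values.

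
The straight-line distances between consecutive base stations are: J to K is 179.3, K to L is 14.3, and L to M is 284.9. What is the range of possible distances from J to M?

The maximum is all hops collinear in one direction: 179.3 + 14.3 + 284.9 = 478.5.
The longest hop is 284.9; the others sum to 193.6. Folding the others back against it leaves at least 284.9 − 193.6 = 91.3.

91.3 ≤ JM ≤ 478.5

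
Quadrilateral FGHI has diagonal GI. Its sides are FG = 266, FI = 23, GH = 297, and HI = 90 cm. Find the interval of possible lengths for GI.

243 < GI < 289

From triangle FGI: |266 − 23| < GI < 266 + 23, i.e. 243 < GI < 289.
From triangle HGI: 207 < GI < 387.
Both must hold, so GI lies in the intersection.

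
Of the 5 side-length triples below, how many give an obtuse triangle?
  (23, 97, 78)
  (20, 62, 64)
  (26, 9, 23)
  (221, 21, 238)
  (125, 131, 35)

4

(23,97,78): 23²+78² = 6613 < 9409 = 97² → obtuse
(20,62,64): 20²+62² = 4244 > 4096 = 64² → acute
(26,9,23): 9²+23² = 610 < 676 = 26² → obtuse
(221,21,238): 21²+221² = 49282 < 56644 = 238² → obtuse
(125,131,35): 35²+125² = 16850 < 17161 = 131² → obtuse
4 of the 5 are obtuse.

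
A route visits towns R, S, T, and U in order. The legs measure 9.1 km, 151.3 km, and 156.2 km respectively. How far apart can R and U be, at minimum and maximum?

The maximum is all hops collinear in one direction: 9.1 + 151.3 + 156.2 = 316.6.
The longest hop is 156.2; the others sum to 160.4. Since 156.2 ≤ 160.4, the path can fold back on itself completely, so the minimum distance is 0.

0 ≤ RU ≤ 316.6 km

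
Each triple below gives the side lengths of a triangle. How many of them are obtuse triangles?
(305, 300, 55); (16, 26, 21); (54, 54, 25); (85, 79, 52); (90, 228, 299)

1

(305,300,55): 55²+300² = 93025 = 305² → right
(16,26,21): 16²+21² = 697 > 676 = 26² → acute
(54,54,25): 25²+54² = 3541 > 2916 = 54² → acute
(85,79,52): 52²+79² = 8945 > 7225 = 85² → acute
(90,228,299): 90²+228² = 60084 < 89401 = 299² → obtuse
1 of the 5 is obtuse.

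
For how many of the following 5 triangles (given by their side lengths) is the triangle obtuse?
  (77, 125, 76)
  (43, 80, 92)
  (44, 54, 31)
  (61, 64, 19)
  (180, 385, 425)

(77,125,76): 76²+77² = 11705 < 15625 = 125² → obtuse
(43,80,92): 43²+80² = 8249 < 8464 = 92² → obtuse
(44,54,31): 31²+44² = 2897 < 2916 = 54² → obtuse
(61,64,19): 19²+61² = 4082 < 4096 = 64² → obtuse
(180,385,425): 180²+385² = 180625 = 425² → right
4 of the 5 are obtuse.

4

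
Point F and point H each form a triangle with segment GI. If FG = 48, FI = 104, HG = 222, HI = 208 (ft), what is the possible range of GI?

56 < GI < 152

From triangle FGI: |48 − 104| < GI < 48 + 104, i.e. 56 < GI < 152.
From triangle HGI: 14 < GI < 430.
Both must hold, so GI lies in the intersection.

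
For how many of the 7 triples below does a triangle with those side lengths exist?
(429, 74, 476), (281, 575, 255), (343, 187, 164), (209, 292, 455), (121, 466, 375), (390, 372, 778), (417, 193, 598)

5

(74,429,476): 74+429 > 476 → valid
(255,281,575): 255+281 ≤ 575 → not valid
(164,187,343): 164+187 > 343 → valid
(209,292,455): 209+292 > 455 → valid
(121,375,466): 121+375 > 466 → valid
(372,390,778): 372+390 ≤ 778 → not valid
(193,417,598): 193+417 > 598 → valid
5 of the 7 triples form a triangle.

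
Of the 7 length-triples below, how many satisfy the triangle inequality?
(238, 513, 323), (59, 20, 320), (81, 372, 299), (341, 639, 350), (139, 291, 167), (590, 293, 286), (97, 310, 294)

(238,323,513): 238+323 > 513 → valid
(20,59,320): 20+59 ≤ 320 → not valid
(81,299,372): 81+299 > 372 → valid
(341,350,639): 341+350 > 639 → valid
(139,167,291): 139+167 > 291 → valid
(286,293,590): 286+293 ≤ 590 → not valid
(97,294,310): 97+294 > 310 → valid
5 of the 7 triples form a triangle.

5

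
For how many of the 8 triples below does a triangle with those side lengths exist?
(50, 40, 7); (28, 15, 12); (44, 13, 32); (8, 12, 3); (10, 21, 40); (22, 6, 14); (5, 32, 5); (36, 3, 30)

(7,40,50): 7+40 ≤ 50 → not valid
(12,15,28): 12+15 ≤ 28 → not valid
(13,32,44): 13+32 > 44 → valid
(3,8,12): 3+8 ≤ 12 → not valid
(10,21,40): 10+21 ≤ 40 → not valid
(6,14,22): 6+14 ≤ 22 → not valid
(5,5,32): 5+5 ≤ 32 → not valid
(3,30,36): 3+30 ≤ 36 → not valid
1 of the 8 triples forms a triangle.

1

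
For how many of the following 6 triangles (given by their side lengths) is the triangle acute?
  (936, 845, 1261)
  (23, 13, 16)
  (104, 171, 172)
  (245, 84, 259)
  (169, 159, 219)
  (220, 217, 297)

3

(936,845,1261): 845²+936² = 1590121 = 1261² → right
(23,13,16): 13²+16² = 425 < 529 = 23² → obtuse
(104,171,172): 104²+171² = 40057 > 29584 = 172² → acute
(245,84,259): 84²+245² = 67081 = 259² → right
(169,159,219): 159²+169² = 53842 > 47961 = 219² → acute
(220,217,297): 217²+220² = 95489 > 88209 = 297² → acute
3 of the 6 are acute.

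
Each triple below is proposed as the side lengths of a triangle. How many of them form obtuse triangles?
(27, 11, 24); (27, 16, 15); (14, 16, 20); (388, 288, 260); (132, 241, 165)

(27,11,24): 11²+24² = 697 < 729 = 27² → obtuse
(27,16,15): 15²+16² = 481 < 729 = 27² → obtuse
(14,16,20): 14²+16² = 452 > 400 = 20² → acute
(388,288,260): 260²+288² = 150544 = 388² → right
(132,241,165): 132²+165² = 44649 < 58081 = 241² → obtuse
3 of the 5 are obtuse.

3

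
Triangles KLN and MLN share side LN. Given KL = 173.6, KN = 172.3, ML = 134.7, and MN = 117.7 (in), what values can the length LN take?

From triangle KLN: |173.6 − 172.3| < LN < 173.6 + 172.3, i.e. 1.3 < LN < 345.9.
From triangle MLN: 17.0 < LN < 252.4.
Both must hold, so LN lies in the intersection.

17.0 < LN < 252.4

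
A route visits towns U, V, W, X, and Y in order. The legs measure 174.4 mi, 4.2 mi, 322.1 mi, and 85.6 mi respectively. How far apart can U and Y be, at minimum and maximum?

The maximum is all hops collinear in one direction: 174.4 + 4.2 + 322.1 + 85.6 = 586.3.
The longest hop is 322.1; the others sum to 264.2. Folding the others back against it leaves at least 322.1 − 264.2 = 57.9.

57.9 ≤ UY ≤ 586.3 mi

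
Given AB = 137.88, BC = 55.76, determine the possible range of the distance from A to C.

82.12 ≤ AC ≤ 193.64

By the triangle inequality, |137.88 − 55.76| ≤ AC ≤ 137.88 + 55.76.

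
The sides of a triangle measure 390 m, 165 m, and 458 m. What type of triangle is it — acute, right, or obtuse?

Compare the square of the longest side to the sum of squares of the other two: 165² + 390² = 179325 < 209764 = 458².

obtuse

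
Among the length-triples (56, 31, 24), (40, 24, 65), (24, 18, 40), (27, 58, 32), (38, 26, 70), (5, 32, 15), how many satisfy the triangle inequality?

(24,31,56): 24+31 ≤ 56 → not valid
(24,40,65): 24+40 ≤ 65 → not valid
(18,24,40): 18+24 > 40 → valid
(27,32,58): 27+32 > 58 → valid
(26,38,70): 26+38 ≤ 70 → not valid
(5,15,32): 5+15 ≤ 32 → not valid
2 of the 6 triples form a triangle.

2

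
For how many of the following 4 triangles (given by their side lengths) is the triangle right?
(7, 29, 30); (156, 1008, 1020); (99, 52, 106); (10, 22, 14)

1

(7,29,30): 7²+29² = 890 < 900 = 30² → obtuse
(156,1008,1020): 156²+1008² = 1040400 = 1020² → right
(99,52,106): 52²+99² = 12505 > 11236 = 106² → acute
(10,22,14): 10²+14² = 296 < 484 = 22² → obtuse
1 of the 4 is right.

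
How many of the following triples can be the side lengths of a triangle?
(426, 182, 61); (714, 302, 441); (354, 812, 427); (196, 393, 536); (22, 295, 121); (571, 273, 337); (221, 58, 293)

(61,182,426): 61+182 ≤ 426 → not valid
(302,441,714): 302+441 > 714 → valid
(354,427,812): 354+427 ≤ 812 → not valid
(196,393,536): 196+393 > 536 → valid
(22,121,295): 22+121 ≤ 295 → not valid
(273,337,571): 273+337 > 571 → valid
(58,221,293): 58+221 ≤ 293 → not valid
3 of the 7 triples form a triangle.

3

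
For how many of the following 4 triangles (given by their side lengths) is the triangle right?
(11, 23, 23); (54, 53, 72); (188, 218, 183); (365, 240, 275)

(11,23,23): 11²+23² = 650 > 529 = 23² → acute
(54,53,72): 53²+54² = 5725 > 5184 = 72² → acute
(188,218,183): 183²+188² = 68833 > 47524 = 218² → acute
(365,240,275): 240²+275² = 133225 = 365² → right
1 of the 4 is right.

1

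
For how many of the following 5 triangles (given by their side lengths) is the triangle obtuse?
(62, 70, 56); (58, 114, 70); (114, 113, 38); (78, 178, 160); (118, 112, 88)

1

(62,70,56): 56²+62² = 6980 > 4900 = 70² → acute
(58,114,70): 58²+70² = 8264 < 12996 = 114² → obtuse
(114,113,38): 38²+113² = 14213 > 12996 = 114² → acute
(78,178,160): 78²+160² = 31684 = 178² → right
(118,112,88): 88²+112² = 20288 > 13924 = 118² → acute
1 of the 5 is obtuse.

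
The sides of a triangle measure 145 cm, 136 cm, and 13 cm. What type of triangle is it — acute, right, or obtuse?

obtuse

Compare the square of the longest side to the sum of squares of the other two: 13² + 136² = 18665 < 21025 = 145².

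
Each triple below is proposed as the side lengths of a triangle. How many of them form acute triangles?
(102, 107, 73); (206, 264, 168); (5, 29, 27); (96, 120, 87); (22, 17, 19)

(102,107,73): 73²+102² = 15733 > 11449 = 107² → acute
(206,264,168): 168²+206² = 70660 > 69696 = 264² → acute
(5,29,27): 5²+27² = 754 < 841 = 29² → obtuse
(96,120,87): 87²+96² = 16785 > 14400 = 120² → acute
(22,17,19): 17²+19² = 650 > 484 = 22² → acute
4 of the 5 are acute.

4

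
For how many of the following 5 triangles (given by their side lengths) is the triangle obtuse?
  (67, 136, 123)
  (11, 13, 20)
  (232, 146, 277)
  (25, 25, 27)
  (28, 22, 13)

3

(67,136,123): 67²+123² = 19618 > 18496 = 136² → acute
(11,13,20): 11²+13² = 290 < 400 = 20² → obtuse
(232,146,277): 146²+232² = 75140 < 76729 = 277² → obtuse
(25,25,27): 25²+25² = 1250 > 729 = 27² → acute
(28,22,13): 13²+22² = 653 < 784 = 28² → obtuse
3 of the 5 are obtuse.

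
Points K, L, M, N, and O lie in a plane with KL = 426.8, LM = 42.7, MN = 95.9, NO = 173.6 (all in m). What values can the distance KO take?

114.6 ≤ KO ≤ 739.0 m

The maximum is all hops collinear in one direction: 426.8 + 42.7 + 95.9 + 173.6 = 739.0.
The longest hop is 426.8; the others sum to 312.2. Folding the others back against it leaves at least 426.8 − 312.2 = 114.6.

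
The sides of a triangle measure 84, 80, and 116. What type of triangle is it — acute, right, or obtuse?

Compare the square of the longest side to the sum of squares of the other two: 80² + 84² = 13456 = 116².

right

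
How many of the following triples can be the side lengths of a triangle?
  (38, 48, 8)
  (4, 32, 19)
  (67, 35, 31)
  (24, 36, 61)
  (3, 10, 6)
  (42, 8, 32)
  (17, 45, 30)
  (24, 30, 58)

(8,38,48): 8+38 ≤ 48 → not valid
(4,19,32): 4+19 ≤ 32 → not valid
(31,35,67): 31+35 ≤ 67 → not valid
(24,36,61): 24+36 ≤ 61 → not valid
(3,6,10): 3+6 ≤ 10 → not valid
(8,32,42): 8+32 ≤ 42 → not valid
(17,30,45): 17+30 > 45 → valid
(24,30,58): 24+30 ≤ 58 → not valid
1 of the 8 triples forms a triangle.

1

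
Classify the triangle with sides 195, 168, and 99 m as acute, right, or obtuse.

right

Compare the square of the longest side to the sum of squares of the other two: 99² + 168² = 38025 = 195².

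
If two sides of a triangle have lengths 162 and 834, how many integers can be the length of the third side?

323

The third side lies in the open interval (672, 996).
Integers from 673 to 995 inclusive: 995 − 673 + 1 = 323.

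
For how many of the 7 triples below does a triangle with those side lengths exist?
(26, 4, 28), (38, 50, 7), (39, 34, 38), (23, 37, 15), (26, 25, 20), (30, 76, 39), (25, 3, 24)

5

(4,26,28): 4+26 > 28 → valid
(7,38,50): 7+38 ≤ 50 → not valid
(34,38,39): 34+38 > 39 → valid
(15,23,37): 15+23 > 37 → valid
(20,25,26): 20+25 > 26 → valid
(30,39,76): 30+39 ≤ 76 → not valid
(3,24,25): 3+24 > 25 → valid
5 of the 7 triples form a triangle.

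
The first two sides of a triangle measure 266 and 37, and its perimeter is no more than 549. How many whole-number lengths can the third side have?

Triangle inequality: 229 < x < 303. Perimeter ≤ 549 gives x ≤ 549 − 266 − 37 = 246.
So 229 < x ≤ 246; integers 230 through 246: 17 values.

17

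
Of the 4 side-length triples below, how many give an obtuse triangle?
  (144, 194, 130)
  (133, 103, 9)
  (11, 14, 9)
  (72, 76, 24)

1

(144,194,130): 130²+144² = 37636 = 194² → right
(133,103,9): 9+103 ≤ 133, not a triangle
(11,14,9): 9²+11² = 202 > 196 = 14² → acute
(72,76,24): 24²+72² = 5760 < 5776 = 76² → obtuse
1 of the 4 is obtuse.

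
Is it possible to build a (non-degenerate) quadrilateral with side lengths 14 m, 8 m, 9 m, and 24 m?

A quadrilateral exists iff every side is shorter than the sum of the others — equivalently, the longest side is less than the sum of the rest.
Longest side 24 < 31 (sum of the remaining 3), so yes.

Yes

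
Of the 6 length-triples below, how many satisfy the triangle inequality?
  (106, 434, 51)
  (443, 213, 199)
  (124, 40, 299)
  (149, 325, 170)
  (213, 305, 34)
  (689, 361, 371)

1

(51,106,434): 51+106 ≤ 434 → not valid
(199,213,443): 199+213 ≤ 443 → not valid
(40,124,299): 40+124 ≤ 299 → not valid
(149,170,325): 149+170 ≤ 325 → not valid
(34,213,305): 34+213 ≤ 305 → not valid
(361,371,689): 361+371 > 689 → valid
1 of the 6 triples forms a triangle.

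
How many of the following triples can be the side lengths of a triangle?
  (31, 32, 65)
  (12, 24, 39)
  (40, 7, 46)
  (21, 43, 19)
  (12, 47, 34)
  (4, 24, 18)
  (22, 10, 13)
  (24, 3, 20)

2

(31,32,65): 31+32 ≤ 65 → not valid
(12,24,39): 12+24 ≤ 39 → not valid
(7,40,46): 7+40 > 46 → valid
(19,21,43): 19+21 ≤ 43 → not valid
(12,34,47): 12+34 ≤ 47 → not valid
(4,18,24): 4+18 ≤ 24 → not valid
(10,13,22): 10+13 > 22 → valid
(3,20,24): 3+20 ≤ 24 → not valid
2 of the 8 triples form a triangle.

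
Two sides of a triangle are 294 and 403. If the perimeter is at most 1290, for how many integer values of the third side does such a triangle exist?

484

Triangle inequality: 109 < x < 697. Perimeter ≤ 1290 gives x ≤ 1290 − 294 − 403 = 593.
So 109 < x ≤ 593; integers 110 through 593: 484 values.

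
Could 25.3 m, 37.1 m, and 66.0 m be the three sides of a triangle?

The longest side is 66.0, but the other two sum to only 62.4.
62.4 < 66.0, so the triangle inequality fails.

No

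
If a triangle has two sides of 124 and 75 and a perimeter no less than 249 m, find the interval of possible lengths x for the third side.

Triangle inequality alone gives 49 < x < 199.
The perimeter condition gives x ≥ 249 − 124 − 75 = 50.
Intersecting the two: 50 ≤ x < 199.

50 ≤ x < 199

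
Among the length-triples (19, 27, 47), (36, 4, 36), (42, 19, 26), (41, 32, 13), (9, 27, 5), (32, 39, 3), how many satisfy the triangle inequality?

(19,27,47): 19+27 ≤ 47 → not valid
(4,36,36): 4+36 > 36 → valid
(19,26,42): 19+26 > 42 → valid
(13,32,41): 13+32 > 41 → valid
(5,9,27): 5+9 ≤ 27 → not valid
(3,32,39): 3+32 ≤ 39 → not valid
3 of the 6 triples form a triangle.

3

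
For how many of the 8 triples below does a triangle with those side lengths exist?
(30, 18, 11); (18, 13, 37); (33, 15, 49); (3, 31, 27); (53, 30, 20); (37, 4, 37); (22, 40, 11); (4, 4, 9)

(11,18,30): 11+18 ≤ 30 → not valid
(13,18,37): 13+18 ≤ 37 → not valid
(15,33,49): 15+33 ≤ 49 → not valid
(3,27,31): 3+27 ≤ 31 → not valid
(20,30,53): 20+30 ≤ 53 → not valid
(4,37,37): 4+37 > 37 → valid
(11,22,40): 11+22 ≤ 40 → not valid
(4,4,9): 4+4 ≤ 9 → not valid
1 of the 8 triples forms a triangle.

1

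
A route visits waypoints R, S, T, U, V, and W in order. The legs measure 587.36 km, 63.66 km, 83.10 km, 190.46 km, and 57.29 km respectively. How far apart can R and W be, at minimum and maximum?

The maximum is all hops collinear in one direction: 587.36 + 63.66 + 83.10 + 190.46 + 57.29 = 981.87.
The longest hop is 587.36; the others sum to 394.51. Folding the others back against it leaves at least 587.36 − 394.51 = 192.85.

192.85 ≤ RW ≤ 981.87 km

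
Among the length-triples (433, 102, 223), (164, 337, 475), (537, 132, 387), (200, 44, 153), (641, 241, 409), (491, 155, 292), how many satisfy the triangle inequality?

(102,223,433): 102+223 ≤ 433 → not valid
(164,337,475): 164+337 > 475 → valid
(132,387,537): 132+387 ≤ 537 → not valid
(44,153,200): 44+153 ≤ 200 → not valid
(241,409,641): 241+409 > 641 → valid
(155,292,491): 155+292 ≤ 491 → not valid
2 of the 6 triples form a triangle.

2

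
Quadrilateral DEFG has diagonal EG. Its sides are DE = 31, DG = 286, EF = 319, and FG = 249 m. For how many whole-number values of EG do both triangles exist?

From triangle DEG: 255 < EG < 317.
From triangle FEG: 70 < EG < 568.
Intersection: 255 < EG < 317, so integers 256 through 316: 61 values.

61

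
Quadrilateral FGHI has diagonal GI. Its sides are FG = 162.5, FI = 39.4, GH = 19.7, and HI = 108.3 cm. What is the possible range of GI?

123.1 < GI < 128.0

From triangle FGI: |162.5 − 39.4| < GI < 162.5 + 39.4, i.e. 123.1 < GI < 201.9.
From triangle HGI: 88.6 < GI < 128.0.
Both must hold, so GI lies in the intersection.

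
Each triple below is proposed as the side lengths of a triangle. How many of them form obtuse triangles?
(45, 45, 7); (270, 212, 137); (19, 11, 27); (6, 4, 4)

3

(45,45,7): 7²+45² = 2074 > 2025 = 45² → acute
(270,212,137): 137²+212² = 63713 < 72900 = 270² → obtuse
(19,11,27): 11²+19² = 482 < 729 = 27² → obtuse
(6,4,4): 4²+4² = 32 < 36 = 6² → obtuse
3 of the 4 are obtuse.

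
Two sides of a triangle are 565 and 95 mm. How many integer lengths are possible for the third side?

The third side lies in the open interval (470, 660).
Integers from 471 to 659 inclusive: 659 − 471 + 1 = 189.

189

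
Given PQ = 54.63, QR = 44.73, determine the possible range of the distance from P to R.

9.90 ≤ PR ≤ 99.36

By the triangle inequality, |54.63 − 44.73| ≤ PR ≤ 54.63 + 44.73.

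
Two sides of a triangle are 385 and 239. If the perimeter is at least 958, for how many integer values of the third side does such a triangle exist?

290

Triangle inequality: 146 < x < 624. Perimeter ≥ 958 gives x ≥ 958 − 385 − 239 = 334.
So 334 ≤ x < 624; integers 334 through 623: 290 values.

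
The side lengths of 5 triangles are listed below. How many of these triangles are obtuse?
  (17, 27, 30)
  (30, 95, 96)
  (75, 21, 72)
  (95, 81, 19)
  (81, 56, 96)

1

(17,27,30): 17²+27² = 1018 > 900 = 30² → acute
(30,95,96): 30²+95² = 9925 > 9216 = 96² → acute
(75,21,72): 21²+72² = 5625 = 75² → right
(95,81,19): 19²+81² = 6922 < 9025 = 95² → obtuse
(81,56,96): 56²+81² = 9697 > 9216 = 96² → acute
1 of the 5 is obtuse.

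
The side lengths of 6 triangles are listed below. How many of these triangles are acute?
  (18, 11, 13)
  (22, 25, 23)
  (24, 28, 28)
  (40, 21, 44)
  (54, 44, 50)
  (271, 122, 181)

(18,11,13): 11²+13² = 290 < 324 = 18² → obtuse
(22,25,23): 22²+23² = 1013 > 625 = 25² → acute
(24,28,28): 24²+28² = 1360 > 784 = 28² → acute
(40,21,44): 21²+40² = 2041 > 1936 = 44² → acute
(54,44,50): 44²+50² = 4436 > 2916 = 54² → acute
(271,122,181): 122²+181² = 47645 < 73441 = 271² → obtuse
4 of the 6 are acute.

4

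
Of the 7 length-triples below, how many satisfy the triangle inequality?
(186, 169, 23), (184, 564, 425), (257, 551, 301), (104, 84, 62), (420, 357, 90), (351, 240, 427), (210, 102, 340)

6

(23,169,186): 23+169 > 186 → valid
(184,425,564): 184+425 > 564 → valid
(257,301,551): 257+301 > 551 → valid
(62,84,104): 62+84 > 104 → valid
(90,357,420): 90+357 > 420 → valid
(240,351,427): 240+351 > 427 → valid
(102,210,340): 102+210 ≤ 340 → not valid
6 of the 7 triples form a triangle.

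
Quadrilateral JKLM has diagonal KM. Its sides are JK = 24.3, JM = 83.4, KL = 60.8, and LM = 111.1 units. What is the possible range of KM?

From triangle JKM: |24.3 − 83.4| < KM < 24.3 + 83.4, i.e. 59.1 < KM < 107.7.
From triangle LKM: 50.3 < KM < 171.9.
Both must hold, so KM lies in the intersection.

59.1 < KM < 107.7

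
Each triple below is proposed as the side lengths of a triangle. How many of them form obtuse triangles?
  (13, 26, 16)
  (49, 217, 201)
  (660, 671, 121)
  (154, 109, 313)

(13,26,16): 13²+16² = 425 < 676 = 26² → obtuse
(49,217,201): 49²+201² = 42802 < 47089 = 217² → obtuse
(660,671,121): 121²+660² = 450241 = 671² → right
(154,109,313): 109+154 ≤ 313, not a triangle
2 of the 4 are obtuse.

2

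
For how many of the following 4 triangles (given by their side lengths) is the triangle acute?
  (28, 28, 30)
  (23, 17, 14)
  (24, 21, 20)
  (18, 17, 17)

3

(28,28,30): 28²+28² = 1568 > 900 = 30² → acute
(23,17,14): 14²+17² = 485 < 529 = 23² → obtuse
(24,21,20): 20²+21² = 841 > 576 = 24² → acute
(18,17,17): 17²+17² = 578 > 324 = 18² → acute
3 of the 4 are acute.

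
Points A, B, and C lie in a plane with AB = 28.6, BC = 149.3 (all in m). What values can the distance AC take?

By the triangle inequality, |28.6 − 149.3| ≤ AC ≤ 28.6 + 149.3.

120.7 ≤ AC ≤ 177.9 m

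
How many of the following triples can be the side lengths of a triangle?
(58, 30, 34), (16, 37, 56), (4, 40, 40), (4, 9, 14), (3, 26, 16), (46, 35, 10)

2

(30,34,58): 30+34 > 58 → valid
(16,37,56): 16+37 ≤ 56 → not valid
(4,40,40): 4+40 > 40 → valid
(4,9,14): 4+9 ≤ 14 → not valid
(3,16,26): 3+16 ≤ 26 → not valid
(10,35,46): 10+35 ≤ 46 → not valid
2 of the 6 triples form a triangle.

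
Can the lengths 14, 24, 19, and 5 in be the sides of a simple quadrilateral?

A quadrilateral exists iff every side is shorter than the sum of the others — equivalently, the longest side is less than the sum of the rest.
Longest side 24 < 38 (sum of the remaining 3), so yes.

Yes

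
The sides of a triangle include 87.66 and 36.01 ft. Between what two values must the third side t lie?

By the triangle inequality, t must be less than 87.66 + 36.01 = 123.67 and greater than |87.66 − 36.01| = 51.65.

51.65 < t < 123.67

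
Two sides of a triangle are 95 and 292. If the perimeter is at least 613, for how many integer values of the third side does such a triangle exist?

Triangle inequality: 197 < x < 387. Perimeter ≥ 613 gives x ≥ 613 − 95 − 292 = 226.
So 226 ≤ x < 387; integers 226 through 386: 161 values.

161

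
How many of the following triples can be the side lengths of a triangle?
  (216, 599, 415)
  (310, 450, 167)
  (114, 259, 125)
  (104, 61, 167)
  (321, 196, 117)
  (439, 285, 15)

2

(216,415,599): 216+415 > 599 → valid
(167,310,450): 167+310 > 450 → valid
(114,125,259): 114+125 ≤ 259 → not valid
(61,104,167): 61+104 ≤ 167 → not valid
(117,196,321): 117+196 ≤ 321 → not valid
(15,285,439): 15+285 ≤ 439 → not valid
2 of the 6 triples form a triangle.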